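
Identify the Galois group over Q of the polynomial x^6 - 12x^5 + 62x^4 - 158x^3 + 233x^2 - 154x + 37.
The polynomial f is an irreducible sextic over Q, so G = Gal(f/Q) is one of the 16 transitive subgroups 6T1, ..., 6T16 of S_6. The discriminant of f is -15635001708544, which is not a perfect square, so G is not contained in A_6. The transitive groups of degree 6 not contained in A_6 are: C_6 (6T1, order 6), S_3 (6T2, order 6), D_6 (6T3, order 12), C_3 x S_3 (6T5, order 18), A_4 x C_2 (6T6, order 24), S_4 (6T8, order 24), S_3 x S_3 (6T9, order 36), S_4 x C_2 (6T11, order 48), (S_3 x S_3) : C_2 (6T13, order 72), PGL(2,5) (6T14, order 120), S_6 (6T16, order 720). By Dedekind's theorem, for a prime p not dividing disc(f) the degrees of the irreducible factors of f mod p form the cycle type of an element of G. Factoring f modulo the 17 such primes p <= 67 (skipping 2, 31, which divide the discriminant), each new pattern first appears at: mod 3: f = (x + 1)(x + 2)(x^4 + x + 2), pattern 4+1+1; mod 5: f = (x^3 + 3x + 2)(x^3 + 3x^2 + 4x + 1), pattern 3+3; mod 7: f = (x^6 + 2x^5 + 6x^4 + 3x^3 + 2x^2 + 2), pattern 6; mod 11: f = (x^2 + 4)(x^2 + 3x + 8)(x^2 + 7x + 7), pattern 2+2+2; mod 13: f = (x^2 + 8x + 1)(x^4 + 6x^3 + 5x + 11), pattern 4+2; mod 37: f = (x)(x + 20)(x^2 + 2x + 24)(x^2 + 3x + 6), pattern 2+2+1+1; mod 47: f = (x + 10)(x + 29)(x + 30)(x + 40)(x^2 + 20x + 7), pattern 2+1+1+1+1. No other pattern occurs in this range, so the set of observed cycle types is {4+1+1, 3+3, 6, 2+2+2, 4+2, 2+2+1+1, 2+1+1+1+1}. The candidates containing elements of all these cycle types are S_4 x C_2 (6T11) of order 48, S_6 (6T16) of order 720; the others are excluded. The observed types are precisely the cycle types that occur in S_4 x C_2 (6T11) (apart from the identity). Each of the other remaining candidates has further cycle types, and by the Chebotarev density theorem the matching factorization patterns would occur for a proportion of primes equal to their share of the group: S_6 (6T16) additionally contains elements of type 5+1, 3+2+1, 3+1+1+1 (304 of its 720 elements, about 42% of primes). None of the 17 primes tested shows any such pattern (for each of these groups the chance of that is below 10^-4), which rules them out. Hence G = S_4 x C_2 (6T11), of order 48.

S_4 x C_2 (order 48)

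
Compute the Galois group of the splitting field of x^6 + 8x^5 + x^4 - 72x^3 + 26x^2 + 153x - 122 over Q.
The polynomial f is an irreducible sextic over Q, so G = Gal(f/Q) is one of the 16 transitive subgroups 6T1, ..., 6T16 of S_6. The discriminant of f is 30991489 = 5567^2, a perfect square, so G is contained in A_6. The transitive groups of degree 6 contained in A_6 are: A_4 (6T4, order 12), S_4 (6T7, order 24), (C_3 x C_3) : C_4 (6T10, order 36), PSL(2,5) (6T12, order 60), A_6 (6T15, order 360). By Dedekind's theorem, for a prime p not dividing disc(f) the degrees of the irreducible factors of f mod p form the cycle type of an element of G. Factoring f modulo the 21 such primes p <= 79 (skipping 19, which divides the discriminant), each new pattern first appears at: mod 2: f = (x)(x^5 + x^3 + 1), pattern 5+1; mod 7: f = (x^3 + 2x^2 + 4x + 2)(x^3 + 6x^2 + 6x + 2), pattern 3+3; mod 61: f = (x)(x + 1)(x^2 + 32x + 6)(x^2 + 36x + 56), pattern 2+2+1+1. No other pattern occurs in this range, so the set of observed cycle types is {5+1, 3+3, 2+2+1+1}. The candidates containing elements of all these cycle types are PSL(2,5) (6T12) of order 60, A_6 (6T15) of order 360; the others are excluded. The observed types are precisely the cycle types that occur in PSL(2,5) (6T12) (apart from the identity). Each of the other remaining candidates has further cycle types, and by the Chebotarev density theorem the matching factorization patterns would occur for a proportion of primes equal to their share of the group: A_6 (6T15) additionally contains elements of type 4+2, 3+1+1+1 (130 of its 360 elements, about 36% of primes). None of the 21 primes tested shows any such pattern (for each of these groups the chance of that is below 10^-4), which rules them out. Hence G = PSL(2,5) (6T12), of order 60.

PSL(2,5), A_5 acting on 6 points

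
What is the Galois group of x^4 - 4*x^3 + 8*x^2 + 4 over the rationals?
The polynomial is an irreducible quartic over Q and its discriminant is 200704 = 448^2, a perfect square, so the Galois group is contained in A_4. The resolvent cubic y^3 - 8*y^2 - 16*y + 64 is irreducible over Q. An irreducible resolvent with square discriminant gives A_4.

A_4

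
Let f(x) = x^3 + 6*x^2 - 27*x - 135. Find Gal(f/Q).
The polynomial is an irreducible cubic over Q and its discriminant is 123201 = 351^2, a perfect square. For an irreducible cubic, a square discriminant forces the Galois group to be A_3, the cyclic group of order 3.

C_3 (also written C3)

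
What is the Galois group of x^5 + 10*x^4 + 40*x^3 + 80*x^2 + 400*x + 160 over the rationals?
5T4: A_5

The polynomial f is an irreducible quintic over Q, so G = Gal(f/Q) is a transitive subgroup of S_5: one of C_5 (5T1, order 5), D_5 (5T2, order 10), F_20 (5T3, order 20), A_5 (5T4, order 60) or S_5 (5T5, order 120). The discriminant of f is 1073741824000000 = 32768000^2, a perfect square, so G is contained in A_5. The transitive groups of degree 5 contained in A_5 are: C_5 (5T1, order 5), D_5 (5T2, order 10), A_5 (5T4, order 60). By Dedekind's theorem, for a prime p not dividing disc(f) the degrees of the irreducible factors of f mod p form the cycle type of an element of G. Factoring f modulo the 2 such primes p <= 7 (skipping 2, 5, which divide the discriminant), each new pattern first appears at: mod 3: f = (x^5 + x^4 + x^3 + 2x^2 + x + 1), pattern 5; mod 7: f = (x + 3)(x + 5)(x^3 + 2x^2 + 2x + 6), pattern 3+1+1. No other pattern occurs in this range, so the set of observed cycle types is {5, 3+1+1}. Among the candidates above, the only group containing elements of all these cycle types is A_5 (5T4) — each of C_5 (5T1), D_5 (5T2) lacks at least one of them. Hence G = A_5 (5T4), of order 60.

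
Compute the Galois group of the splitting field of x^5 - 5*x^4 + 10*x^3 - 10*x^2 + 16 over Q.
D_5 (also written D5)

The polynomial f is an irreducible quintic over Q, so G = Gal(f/Q) is a transitive subgroup of S_5: one of C_5 (5T1, order 5), D_5 (5T2, order 10), F_20 (5T3, order 20), A_5 (5T4, order 60) or S_5 (5T5, order 120). The discriminant of f is 64000000 = 8000^2, a perfect square, so G is contained in A_5. The transitive groups of degree 5 contained in A_5 are: C_5 (5T1, order 5), D_5 (5T2, order 10), A_5 (5T4, order 60). By Dedekind's theorem, for a prime p not dividing disc(f) the degrees of the irreducible factors of f mod p form the cycle type of an element of G. Factoring f modulo the 23 such primes p <= 97 (skipping 2, 5, which divide the discriminant), each new pattern first appears at: mod 3: f = (x + 2)(x^2 + 1)(x^2 + 2x + 2), pattern 2+2+1; mod 7: f = (x^5 + 2x^4 + 3x^3 + 4x^2 + 2), pattern 5. No other pattern occurs in this range, so the set of observed cycle types is {2+2+1, 5}. The candidates containing elements of all these cycle types are D_5 (5T2) of order 10, A_5 (5T4) of order 60; the others are excluded. The observed types are precisely the cycle types that occur in D_5 (5T2) (apart from the identity). Each of the other remaining candidates has further cycle types, and by the Chebotarev density theorem the matching factorization patterns would occur for a proportion of primes equal to their share of the group: A_5 (5T4) additionally contains elements of type 3+1+1 (20 of its 60 elements, about 33% of primes). None of the 23 primes tested shows any such pattern (for each of these groups the chance of that is below 10^-4), which rules them out. Hence G = D_5 (5T2), of order 10.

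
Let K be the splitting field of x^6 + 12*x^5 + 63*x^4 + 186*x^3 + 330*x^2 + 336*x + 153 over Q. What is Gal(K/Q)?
The polynomial f is an irreducible sextic over Q, so G = Gal(f/Q) is one of the 16 transitive subgroups 6T1, ..., 6T16 of S_6. The discriminant of f is -16003008, which is not a perfect square, so G is not contained in A_6. The transitive groups of degree 6 not contained in A_6 are: C_6 (6T1, order 6), S_3 (6T2, order 6), D_6 (6T3, order 12), C_3 x S_3 (6T5, order 18), A_4 x C_2 (6T6, order 24), S_4 (6T8, order 24), S_3 x S_3 (6T9, order 36), S_4 x C_2 (6T11, order 48), (S_3 x S_3) : C_2 (6T13, order 72), PGL(2,5) (6T14, order 120), S_6 (6T16, order 720). By Dedekind's theorem, for a prime p not dividing disc(f) the degrees of the irreducible factors of f mod p form the cycle type of an element of G. Factoring f modulo the 21 such primes p <= 89 (skipping 2, 3, 7, which divide the discriminant), each new pattern first appears at: mod 5: f = (x^6 + 2x^5 + 3x^4 + x^3 + x + 3), pattern 6; mod 11: f = (x + 4)(x^5 + 8x^4 + 9x^3 + 7x^2 + 5x + 8), pattern 5+1; mod 13: f = (x + 1)(x + 10)(x^4 + x^3 + 3x^2 + 1), pattern 4+1+1; mod 23: f = (x + 18)(x + 22)(x^2 + 19x + 5)(x^2 + 22x + 19), pattern 2+2+1+1; mod 43: f = (x^3 + 25x^2 + 35)(x^3 + 30x^2 + x + 40), pattern 3+3; mod 61: f = (x^2 + 18x + 30)(x^2 + 22x + 52)(x^2 + 33x + 34), pattern 2+2+2. No other pattern occurs in this range, so the set of observed cycle types is {6, 5+1, 4+1+1, 2+2+1+1, 3+3, 2+2+2}. The candidates containing elements of all these cycle types are PGL(2,5) (6T14) of order 120, S_6 (6T16) of order 720; the others are excluded. The observed types are precisely the cycle types that occur in PGL(2,5) (6T14) (apart from the identity). Each of the other remaining candidates has further cycle types, and by the Chebotarev density theorem the matching factorization patterns would occur for a proportion of primes equal to their share of the group: S_6 (6T16) additionally contains elements of type 4+2, 3+2+1, 3+1+1+1, 2+1+1+1+1 (265 of its 720 elements, about 37% of primes). None of the 21 primes tested shows any such pattern (for each of these groups the chance of that is below 10^-4), which rules them out. Hence G = PGL(2,5) (6T14), of order 120.

PGL(2,5)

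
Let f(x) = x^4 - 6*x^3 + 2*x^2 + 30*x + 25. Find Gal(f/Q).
The polynomial is an irreducible quartic over Q and its discriminant is 2822400 = 1680^2, a perfect square, so the Galois group is contained in A_4. The resolvent cubic y^3 - 2*y^2 - 280*y - 1600 splits completely over Q, which gives the Klein four-group V_4.

4T2: V_4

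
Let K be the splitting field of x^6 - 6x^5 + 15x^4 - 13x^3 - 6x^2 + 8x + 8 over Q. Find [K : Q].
The degree of the splitting field over Q equals the order of the Galois group, so first determine the group. The polynomial f is an irreducible sextic over Q, so G = Gal(f/Q) is one of the 16 transitive subgroups 6T1, ..., 6T16 of S_6. The discriminant of f is -1988873152, which is not a perfect square, so G is not contained in A_6. The transitive groups of degree 6 not contained in A_6 are: C_6 (6T1, order 6), S_3 (6T2, order 6), D_6 (6T3, order 12), C_3 x S_3 (6T5, order 18), A_4 x C_2 (6T6, order 24), S_4 (6T8, order 24), S_3 x S_3 (6T9, order 36), S_4 x C_2 (6T11, order 48), (S_3 x S_3) : C_2 (6T13, order 72), PGL(2,5) (6T14, order 120), S_6 (6T16, order 720). By Dedekind's theorem, for a prime p not dividing disc(f) the degrees of the irreducible factors of f mod p form the cycle type of an element of G. Factoring f modulo the 37 such primes p <= 173 (skipping 2, 7, 43, which divide the discriminant), each new pattern first appears at: mod 3: f = (x^6 + 2x^3 + 2x + 2), pattern 6; mod 11: f = (x^3 + 6x^2 + 8x + 9)(x^3 + 10x^2 + 2x + 7), pattern 3+3; mod 13: f = (x^2 + 7)(x^2 + 8x + 11)(x^2 + 12x + 5), pattern 2+2+2; mod 29: f = (x + 1)(x + 3)(x + 6)(x + 8)(x + 11)(x + 23), pattern 1+1+1+1+1+1. No other pattern occurs in this range, so the set of observed cycle types is {6, 3+3, 2+2+2, 1+1+1+1+1+1}. The candidates containing elements of all these cycle types are C_6 (6T1) of order 6, D_6 (6T3) of order 12, C_3 x S_3 (6T5) of order 18, A_4 x C_2 (6T6) of order 24, S_3 x S_3 (6T9) of order 36, S_4 x C_2 (6T11) of order 48, (S_3 x S_3) : C_2 (6T13) of order 72, PGL(2,5) (6T14) of order 120, S_6 (6T16) of order 720; the others are excluded. The observed types are precisely the cycle types that occur in C_6 (6T1). Each of the other remaining candidates has further cycle types, and by the Chebotarev density theorem the matching factorization patterns would occur for a proportion of primes equal to their share of the group: D_6 (6T3) additionally contains elements of type 2+2+1+1 (3 of its 12 elements, about 25% of primes); C_3 x S_3 (6T5) additionally contains elements of type 3+1+1+1 (4 of its 18 elements, about 22% of primes); A_4 x C_2 (6T6) additionally contains elements of type 2+2+1+1, 2+1+1+1+1 (6 of its 24 elements, about 25% of primes); S_3 x S_3 (6T9) additionally contains elements of type 3+1+1+1, 2+2+1+1 (13 of its 36 elements, about 36% of primes); S_4 x C_2 (6T11) additionally contains elements of type 4+2, 4+1+1, 2+2+1+1, 2+1+1+1+1 (24 of its 48 elements, about 50% of primes); (S_3 x S_3) : C_2 (6T13) additionally contains elements of type 4+2, 3+2+1, 3+1+1+1, 2+2+1+1, 2+1+1+1+1 (49 of its 72 elements, about 68% of primes); PGL(2,5) (6T14) additionally contains elements of type 5+1, 4+1+1, 2+2+1+1 (69 of its 120 elements, about 58% of primes); S_6 (6T16) additionally contains elements of type 5+1, 4+2, 4+1+1, 3+2+1, 3+1+1+1, 2+2+1+1, 2+1+1+1+1 (544 of its 720 elements, about 76% of primes). None of the 37 primes tested shows any such pattern (for each of these groups the chance of that is below 10^-4), which rules them out. Hence G = C_6 (6T1), of order 6. The Galois group C_6 (6T1) has order 6, so the splitting field has degree 6 over Q.

6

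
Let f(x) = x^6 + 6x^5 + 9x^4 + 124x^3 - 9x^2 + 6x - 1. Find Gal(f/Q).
The polynomial f is an irreducible sextic over Q, so G = Gal(f/Q) is one of the 16 transitive subgroups 6T1, ..., 6T16 of S_6. The discriminant of f is 2504824927027200, which is not a perfect square, so G is not contained in A_6. The transitive groups of degree 6 not contained in A_6 are: C_6 (6T1, order 6), S_3 (6T2, order 6), D_6 (6T3, order 12), C_3 x S_3 (6T5, order 18), A_4 x C_2 (6T6, order 24), S_4 (6T8, order 24), S_3 x S_3 (6T9, order 36), S_4 x C_2 (6T11, order 48), (S_3 x S_3) : C_2 (6T13, order 72), PGL(2,5) (6T14, order 120), S_6 (6T16, order 720). By Dedekind's theorem, for a prime p not dividing disc(f) the degrees of the irreducible factors of f mod p form the cycle type of an element of G. Factoring f modulo the 79 such primes p <= 421 (skipping 2, 3, 5, which divide the discriminant), each new pattern first appears at: mod 7: f = (x^3 + x^2 + 6x + 3)(x^3 + 5x^2 + 5x + 2), pattern 3+3; mod 11: f = (x^2 + x + 4)(x^2 + 8x + 3)(x^2 + 8x + 10), pattern 2+2+2; mod 13: f = (x^6 + 6x^5 + 9x^4 + 7x^3 + 4x^2 + 6x + 12), pattern 6; mod 17: f = (x + 1)(x + 16)(x^2 + x + 10)(x^2 + 5x + 12), pattern 2+2+1+1; mod 31: f = (x + 12)(x + 18)(x + 21)(x + 25)(x + 26)(x + 28), pattern 1+1+1+1+1+1. No other pattern occurs in this range, so the set of observed cycle types is {3+3, 2+2+2, 6, 2+2+1+1, 1+1+1+1+1+1}. The candidates containing elements of all these cycle types are D_6 (6T3) of order 12, A_4 x C_2 (6T6) of order 24, S_3 x S_3 (6T9) of order 36, S_4 x C_2 (6T11) of order 48, (S_3 x S_3) : C_2 (6T13) of order 72, PGL(2,5) (6T14) of order 120, S_6 (6T16) of order 720; the others are excluded. The observed types are precisely the cycle types that occur in D_6 (6T3). Each of the other remaining candidates has further cycle types, and by the Chebotarev density theorem the matching factorization patterns would occur for a proportion of primes equal to their share of the group: A_4 x C_2 (6T6) additionally contains elements of type 2+1+1+1+1 (3 of its 24 elements, about 12% of primes); S_3 x S_3 (6T9) additionally contains elements of type 3+1+1+1 (4 of its 36 elements, about 11% of primes); S_4 x C_2 (6T11) additionally contains elements of type 4+2, 4+1+1, 2+1+1+1+1 (15 of its 48 elements, about 31% of primes); (S_3 x S_3) : C_2 (6T13) additionally contains elements of type 4+2, 3+2+1, 3+1+1+1, 2+1+1+1+1 (40 of its 72 elements, about 56% of primes); PGL(2,5) (6T14) additionally contains elements of type 5+1, 4+1+1 (54 of its 120 elements, about 45% of primes); S_6 (6T16) additionally contains elements of type 5+1, 4+2, 4+1+1, 3+2+1, 3+1+1+1, 2+1+1+1+1 (499 of its 720 elements, about 69% of primes). None of the 79 primes tested shows any such pattern (for each of these groups the chance of that is below 10^-4), which rules them out. Hence G = D_6 (6T3), of order 12.

6T3: D_6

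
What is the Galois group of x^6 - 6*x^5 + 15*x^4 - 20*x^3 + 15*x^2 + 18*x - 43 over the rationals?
The polynomial f is an irreducible sextic over Q, so G = Gal(f/Q) is one of the 16 transitive subgroups 6T1, ..., 6T16 of S_6. The discriminant of f is 746496000000 = 864000^2, a perfect square, so G is contained in A_6. The transitive groups of degree 6 contained in A_6 are: A_4 (6T4, order 12), S_4 (6T7, order 24), (C_3 x C_3) : C_4 (6T10, order 36), PSL(2,5) (6T12, order 60), A_6 (6T15, order 360). By Dedekind's theorem, for a prime p not dividing disc(f) the degrees of the irreducible factors of f mod p form the cycle type of an element of G. Factoring f modulo the 6 such primes p <= 23 (skipping 2, 3, 5, which divide the discriminant), each new pattern first appears at: mod 7: f = (x + 2)(x^5 + 6x^4 + 3x^3 + 2x^2 + 4x + 3), pattern 5+1; mod 23: f = (x + 6)(x + 11)(x + 20)(x^3 + 3x^2 + 4x + 8), pattern 3+1+1+1. No other pattern occurs in this range, so the set of observed cycle types is {5+1, 3+1+1+1}. Among the candidates above, the only group containing elements of all these cycle types is A_6 (6T15) — each of A_4 (6T4), S_4 (6T7), (C_3 x C_3) : C_4 (6T10), PSL(2,5) (6T12) lacks at least one of them. Hence G = A_6 (6T15), of order 360.

6T15: A_6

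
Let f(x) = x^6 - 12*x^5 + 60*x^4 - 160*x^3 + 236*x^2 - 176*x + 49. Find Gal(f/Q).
S_4 x C_2

The polynomial f is an irreducible sextic over Q, so G = Gal(f/Q) is one of the 16 transitive subgroups 6T1, ..., 6T16 of S_6. The discriminant of f is -3356224, which is not a perfect square, so G is not contained in A_6. The transitive groups of degree 6 not contained in A_6 are: C_6 (6T1, order 6), S_3 (6T2, order 6), D_6 (6T3, order 12), C_3 x S_3 (6T5, order 18), A_4 x C_2 (6T6, order 24), S_4 (6T8, order 24), S_3 x S_3 (6T9, order 36), S_4 x C_2 (6T11, order 48), (S_3 x S_3) : C_2 (6T13, order 72), PGL(2,5) (6T14, order 120), S_6 (6T16, order 720). By Dedekind's theorem, for a prime p not dividing disc(f) the degrees of the irreducible factors of f mod p form the cycle type of an element of G. Factoring f modulo the 67 such primes p <= 347 (skipping 2, 229, which divide the discriminant), each new pattern first appears at: mod 3: f = (x^6 + 2x^3 + 2x^2 + x + 1), pattern 6; mod 5: f = (x^3 + x^2 + x + 3)(x^3 + 2x^2 + 2x + 3), pattern 3+3; mod 7: f = (x)(x + 3)(x^4 + 6x^3 + x + 2), pattern 4+1+1; mod 13: f = (x^2 + 9x + 9)(x^4 + 5x^3 + 6x^2 + x + 4), pattern 4+2; mod 23: f = (x^2 + x + 12)(x^2 + 14x + 9)(x^2 + 19x + 16), pattern 2+2+2; mod 29: f = (x + 8)(x + 17)(x^2 + 24x + 13)(x^2 + 26x + 9), pattern 2+2+1+1; mod 193: f = (x + 4)(x + 42)(x + 92)(x + 97)(x + 147)(x + 185), pattern 1+1+1+1+1+1; mod 347: f = (x + 1)(x + 149)(x + 194)(x + 342)(x^2 + 343x + 259), pattern 2+1+1+1+1. No other pattern occurs in this range, so the set of observed cycle types is {6, 3+3, 4+1+1, 4+2, 2+2+2, 2+2+1+1, 1+1+1+1+1+1, 2+1+1+1+1}. The candidates containing elements of all these cycle types are S_4 x C_2 (6T11) of order 48, S_6 (6T16) of order 720; the others are excluded. The observed types are precisely the cycle types that occur in S_4 x C_2 (6T11). Each of the other remaining candidates has further cycle types, and by the Chebotarev density theorem the matching factorization patterns would occur for a proportion of primes equal to their share of the group: S_6 (6T16) additionally contains elements of type 5+1, 3+2+1, 3+1+1+1 (304 of its 720 elements, about 42% of primes). None of the 67 primes tested shows any such pattern (for each of these groups the chance of that is below 10^-4), which rules them out. Hence G = S_4 x C_2 (6T11), of order 48.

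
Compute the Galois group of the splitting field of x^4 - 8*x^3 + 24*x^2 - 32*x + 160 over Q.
4T2: V_4

The polynomial is an irreducible quartic over Q and its discriminant is 764411904 = 27648^2, a perfect square, so the Galois group is contained in A_4. The resolvent cubic y^3 - 24*y^2 - 384*y + 4096 splits completely over Q, which gives the Klein four-group V_4.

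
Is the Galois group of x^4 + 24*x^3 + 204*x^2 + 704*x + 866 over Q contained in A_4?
The polynomial is irreducible of degree 4 over Q. Its discriminant is 53086208, which is not a perfect square. A Galois group lies in the alternating group exactly when the discriminant is a square in Q, so the Galois group (C_4) is not contained in A_4.

No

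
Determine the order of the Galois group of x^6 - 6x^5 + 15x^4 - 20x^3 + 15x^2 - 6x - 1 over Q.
12

The degree of the splitting field over Q equals the order of the Galois group, so first determine the group. The polynomial f is an irreducible sextic over Q, so G = Gal(f/Q) is one of the 16 transitive subgroups 6T1, ..., 6T16 of S_6. The discriminant of f is 1492992, which is not a perfect square, so G is not contained in A_6. The transitive groups of degree 6 not contained in A_6 are: C_6 (6T1, order 6), S_3 (6T2, order 6), D_6 (6T3, order 12), C_3 x S_3 (6T5, order 18), A_4 x C_2 (6T6, order 24), S_4 (6T8, order 24), S_3 x S_3 (6T9, order 36), S_4 x C_2 (6T11, order 48), (S_3 x S_3) : C_2 (6T13, order 72), PGL(2,5) (6T14, order 120), S_6 (6T16, order 720). By Dedekind's theorem, for a prime p not dividing disc(f) the degrees of the irreducible factors of f mod p form the cycle type of an element of G. Factoring f modulo the 79 such primes p <= 419 (skipping 2, 3, which divide the discriminant), each new pattern first appears at: mod 5: f = (x^2 + 2x + 4)(x^2 + 3x + 3)(x^2 + 4x + 2), pattern 2+2+2; mod 7: f = (x^3 + 4x^2 + 3x + 2)(x^3 + 4x^2 + 3x + 3), pattern 3+3; mod 13: f = (x^6 + 7x^5 + 2x^4 + 6x^3 + 2x^2 + 7x + 12), pattern 6; mod 17: f = (x + 4)(x + 11)(x^2 + 3x + 4)(x^2 + 10x + 14), pattern 2+2+1+1; mod 31: f = (x + 1)(x + 9)(x + 11)(x + 18)(x + 20)(x + 28), pattern 1+1+1+1+1+1. No other pattern occurs in this range, so the set of observed cycle types is {2+2+2, 3+3, 6, 2+2+1+1, 1+1+1+1+1+1}. The candidates containing elements of all these cycle types are D_6 (6T3) of order 12, A_4 x C_2 (6T6) of order 24, S_3 x S_3 (6T9) of order 36, S_4 x C_2 (6T11) of order 48, (S_3 x S_3) : C_2 (6T13) of order 72, PGL(2,5) (6T14) of order 120, S_6 (6T16) of order 720; the others are excluded. The observed types are precisely the cycle types that occur in D_6 (6T3). Each of the other remaining candidates has further cycle types, and by the Chebotarev density theorem the matching factorization patterns would occur for a proportion of primes equal to their share of the group: A_4 x C_2 (6T6) additionally contains elements of type 2+1+1+1+1 (3 of its 24 elements, about 12% of primes); S_3 x S_3 (6T9) additionally contains elements of type 3+1+1+1 (4 of its 36 elements, about 11% of primes); S_4 x C_2 (6T11) additionally contains elements of type 4+2, 4+1+1, 2+1+1+1+1 (15 of its 48 elements, about 31% of primes); (S_3 x S_3) : C_2 (6T13) additionally contains elements of type 4+2, 3+2+1, 3+1+1+1, 2+1+1+1+1 (40 of its 72 elements, about 56% of primes); PGL(2,5) (6T14) additionally contains elements of type 5+1, 4+1+1 (54 of its 120 elements, about 45% of primes); S_6 (6T16) additionally contains elements of type 5+1, 4+2, 4+1+1, 3+2+1, 3+1+1+1, 2+1+1+1+1 (499 of its 720 elements, about 69% of primes). None of the 79 primes tested shows any such pattern (for each of these groups the chance of that is below 10^-4), which rules them out. Hence G = D_6 (6T3), of order 12. The Galois group D_6 (6T3) has order 12, so the splitting field has degree 12 over Q.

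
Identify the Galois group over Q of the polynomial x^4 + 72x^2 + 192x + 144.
The polynomial is an irreducible quartic over Q and its discriminant is 12230590464 = 110592^2, a perfect square, so the Galois group is contained in A_4. The resolvent cubic y^3 - 72*y^2 - 576*y + 4608 is irreducible over Q. An irreducible resolvent with square discriminant gives A_4.

4T4: A_4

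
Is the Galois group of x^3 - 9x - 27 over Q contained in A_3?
The polynomial is irreducible of degree 3 over Q. Its discriminant is -16767, which is not a perfect square. A Galois group lies in the alternating group exactly when the discriminant is a square in Q, so the Galois group (S_3) is not contained in A_3.

No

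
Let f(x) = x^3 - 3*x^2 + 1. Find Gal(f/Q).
The polynomial is an irreducible cubic over Q and its discriminant is 81 = 9^2, a perfect square. For an irreducible cubic, a square discriminant forces the Galois group to be A_3, the cyclic group of order 3.

C_3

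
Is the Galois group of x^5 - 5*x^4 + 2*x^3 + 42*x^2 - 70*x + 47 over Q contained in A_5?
No

The polynomial is irreducible of degree 5 over Q. Its discriminant is 55518595669, which is not a perfect square. A Galois group lies in the alternating group exactly when the discriminant is a square in Q, so the Galois group (S_5) is not contained in A_5.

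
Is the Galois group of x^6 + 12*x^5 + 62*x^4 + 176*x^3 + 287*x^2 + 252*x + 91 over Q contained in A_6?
The polynomial is irreducible of degree 6 over Q. Its discriminant is 153664 = 392^2, a perfect square. A Galois group lies in the alternating group exactly when the discriminant is a square in Q, so the Galois group (A_4) is contained in A_6.

Yes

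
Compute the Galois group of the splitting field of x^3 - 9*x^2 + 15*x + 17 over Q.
The polynomial is an irreducible cubic over Q and its discriminant is 5184 = 72^2, a perfect square. For an irreducible cubic, a square discriminant forces the Galois group to be A_3, the cyclic group of order 3.

C_3, A_3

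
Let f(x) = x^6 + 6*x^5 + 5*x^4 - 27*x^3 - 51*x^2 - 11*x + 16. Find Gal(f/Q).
The polynomial f is an irreducible sextic over Q, so G = Gal(f/Q) is one of the 16 transitive subgroups 6T1, ..., 6T16 of S_6. The discriminant of f is 30991489 = 5567^2, a perfect square, so G is contained in A_6. The transitive groups of degree 6 contained in A_6 are: A_4 (6T4, order 12), S_4 (6T7, order 24), (C_3 x C_3) : C_4 (6T10, order 36), PSL(2,5) (6T12, order 60), A_6 (6T15, order 360). By Dedekind's theorem, for a prime p not dividing disc(f) the degrees of the irreducible factors of f mod p form the cycle type of an element of G. Factoring f modulo the 21 such primes p <= 79 (skipping 19, which divides the discriminant), each new pattern first appears at: mod 2: f = (x)(x^5 + x^3 + x^2 + x + 1), pattern 5+1; mod 7: f = (x^3 + x^2 + 3x + 1)(x^3 + 5x^2 + 4x + 2), pattern 3+3; mod 61: f = (x + 38)(x + 60)(x^2 + 13x + 60)(x^2 + 17x + 55), pattern 2+2+1+1. No other pattern occurs in this range, so the set of observed cycle types is {5+1, 3+3, 2+2+1+1}. The candidates containing elements of all these cycle types are PSL(2,5) (6T12) of order 60, A_6 (6T15) of order 360; the others are excluded. The observed types are precisely the cycle types that occur in PSL(2,5) (6T12) (apart from the identity). Each of the other remaining candidates has further cycle types, and by the Chebotarev density theorem the matching factorization patterns would occur for a proportion of primes equal to their share of the group: A_6 (6T15) additionally contains elements of type 4+2, 3+1+1+1 (130 of its 360 elements, about 36% of primes). None of the 21 primes tested shows any such pattern (for each of these groups the chance of that is below 10^-4), which rules them out. Hence G = PSL(2,5) (6T12), of order 60.

PSL(2,5), A_5 acting on 6 points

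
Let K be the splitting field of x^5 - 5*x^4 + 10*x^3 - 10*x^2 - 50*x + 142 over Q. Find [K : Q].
60

The degree of the splitting field over Q equals the order of the Galois group, so first determine the group. The polynomial f is an irreducible quintic over Q, so G = Gal(f/Q) is a transitive subgroup of S_5: one of C_5 (5T1, order 5), D_5 (5T2, order 10), F_20 (5T3, order 20), A_5 (5T4, order 60) or S_5 (5T5, order 120). The discriminant of f is 58564000000 = 242000^2, a perfect square, so G is contained in A_5. The transitive groups of degree 5 contained in A_5 are: C_5 (5T1, order 5), D_5 (5T2, order 10), A_5 (5T4, order 60). By Dedekind's theorem, for a prime p not dividing disc(f) the degrees of the irreducible factors of f mod p form the cycle type of an element of G. Factoring f modulo the 3 such primes p <= 13 (skipping 2, 5, 11, which divide the discriminant), each new pattern first appears at: mod 3: f = (x^5 + x^4 + x^3 + 2x^2 + x + 1), pattern 5; mod 13: f = (x + 5)(x + 7)(x^3 + 9x^2 + 10x + 10), pattern 3+1+1. No other pattern occurs in this range, so the set of observed cycle types is {5, 3+1+1}. Among the candidates above, the only group containing elements of all these cycle types is A_5 (5T4) — each of C_5 (5T1), D_5 (5T2) lacks at least one of them. Hence G = A_5 (5T4), of order 60. The Galois group A_5 (5T4) has order 60, so the splitting field has degree 60 over Q.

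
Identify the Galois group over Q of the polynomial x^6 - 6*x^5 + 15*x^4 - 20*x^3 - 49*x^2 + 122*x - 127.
The polynomial f is an irreducible sextic over Q, so G = Gal(f/Q) is one of the 16 transitive subgroups 6T1, ..., 6T16 of S_6. The discriminant of f is 3603718079512576 = 60030976^2, a perfect square, so G is contained in A_6. The transitive groups of degree 6 contained in A_6 are: A_4 (6T4, order 12), S_4 (6T7, order 24), (C_3 x C_3) : C_4 (6T10, order 36), PSL(2,5) (6T12, order 60), A_6 (6T15, order 360). By Dedekind's theorem, for a prime p not dividing disc(f) the degrees of the irreducible factors of f mod p form the cycle type of an element of G. Factoring f modulo the 79 such primes p <= 419 (skipping 2, 229, which divide the discriminant), each new pattern first appears at: mod 3: f = (x^3 + x^2 + 2)(x^3 + 2x^2 + x + 1), pattern 3+3; mod 7: f = (x^2 + 5x + 3)(x^4 + 3x^3 + 4x^2 + 2), pattern 4+2; mod 23: f = (x + 4)(x + 17)(x^2 + 2)(x^2 + 19x + 6), pattern 2+2+1+1; mod 193: f = (x + 6)(x + 12)(x + 18)(x + 173)(x + 179)(x + 185), pattern 1+1+1+1+1+1. No other pattern occurs in this range, so the set of observed cycle types is {3+3, 4+2, 2+2+1+1, 1+1+1+1+1+1}. The candidates containing elements of all these cycle types are S_4 (6T7) of order 24, (C_3 x C_3) : C_4 (6T10) of order 36, A_6 (6T15) of order 360; the others are excluded. The observed types are precisely the cycle types that occur in S_4 (6T7). Each of the other remaining candidates has further cycle types, and by the Chebotarev density theorem the matching factorization patterns would occur for a proportion of primes equal to their share of the group: (C_3 x C_3) : C_4 (6T10) additionally contains elements of type 3+1+1+1 (4 of its 36 elements, about 11% of primes); A_6 (6T15) additionally contains elements of type 5+1, 3+1+1+1 (184 of its 360 elements, about 51% of primes). None of the 79 primes tested shows any such pattern (for each of these groups the chance of that is below 10^-4), which rules them out. Hence G = S_4 (6T7), of order 24.

S_4 (also written S4+)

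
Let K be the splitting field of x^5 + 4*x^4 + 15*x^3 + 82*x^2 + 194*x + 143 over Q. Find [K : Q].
10

The degree of the splitting field over Q equals the order of the Galois group, so first determine the group. The polynomial f is an irreducible quintic over Q, so G = Gal(f/Q) is a transitive subgroup of S_5: one of C_5 (5T1, order 5), D_5 (5T2, order 10), F_20 (5T3, order 20), A_5 (5T4, order 60) or S_5 (5T5, order 120). The discriminant of f is 15688815025 = 125255^2, a perfect square, so G is contained in A_5. The transitive groups of degree 5 contained in A_5 are: C_5 (5T1, order 5), D_5 (5T2, order 10), A_5 (5T4, order 60). By Dedekind's theorem, for a prime p not dividing disc(f) the degrees of the irreducible factors of f mod p form the cycle type of an element of G. Factoring f modulo the 23 such primes p <= 103 (skipping 5, 13, 41, 47, which divide the discriminant), each new pattern first appears at: mod 2: f = (x^5 + x^3 + 1), pattern 5; mod 11: f = (x)(x^2 + 5x + 3)(x^2 + 10x + 6), pattern 2+2+1; mod 83: f = (x + 6)(x + 7)(x + 12)(x + 20)(x + 42), pattern 1+1+1+1+1. No other pattern occurs in this range, so the set of observed cycle types is {5, 2+2+1, 1+1+1+1+1}. The candidates containing elements of all these cycle types are D_5 (5T2) of order 10, A_5 (5T4) of order 60; the others are excluded. The observed types are precisely the cycle types that occur in D_5 (5T2). Each of the other remaining candidates has further cycle types, and by the Chebotarev density theorem the matching factorization patterns would occur for a proportion of primes equal to their share of the group: A_5 (5T4) additionally contains elements of type 3+1+1 (20 of its 60 elements, about 33% of primes). None of the 23 primes tested shows any such pattern (for each of these groups the chance of that is below 10^-4), which rules them out. Hence G = D_5 (5T2), of order 10. The Galois group D_5 (5T2) has order 10, so the splitting field has degree 10 over Q.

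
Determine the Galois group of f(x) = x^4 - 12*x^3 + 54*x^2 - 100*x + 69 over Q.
The polynomial is an irreducible quartic over Q and its discriminant is 331776 = 576^2, a perfect square, so the Galois group is contained in A_4. The resolvent cubic y^3 - 54*y^2 + 924*y - 5032 is irreducible over Q. An irreducible resolvent with square discriminant gives A_4.

A_4 (order 12)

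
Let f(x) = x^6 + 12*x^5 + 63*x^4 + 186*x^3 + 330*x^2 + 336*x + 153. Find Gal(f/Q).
The polynomial f is an irreducible sextic over Q, so G = Gal(f/Q) is one of the 16 transitive subgroups 6T1, ..., 6T16 of S_6. The discriminant of f is -16003008, which is not a perfect square, so G is not contained in A_6. The transitive groups of degree 6 not contained in A_6 are: C_6 (6T1, order 6), S_3 (6T2, order 6), D_6 (6T3, order 12), C_3 x S_3 (6T5, order 18), A_4 x C_2 (6T6, order 24), S_4 (6T8, order 24), S_3 x S_3 (6T9, order 36), S_4 x C_2 (6T11, order 48), (S_3 x S_3) : C_2 (6T13, order 72), PGL(2,5) (6T14, order 120), S_6 (6T16, order 720). By Dedekind's theorem, for a prime p not dividing disc(f) the degrees of the irreducible factors of f mod p form the cycle type of an element of G. Factoring f modulo the 21 such primes p <= 89 (skipping 2, 3, 7, which divide the discriminant), each new pattern first appears at: mod 5: f = (x^6 + 2x^5 + 3x^4 + x^3 + x + 3), pattern 6; mod 11: f = (x + 4)(x^5 + 8x^4 + 9x^3 + 7x^2 + 5x + 8), pattern 5+1; mod 13: f = (x + 1)(x + 10)(x^4 + x^3 + 3x^2 + 1), pattern 4+1+1; mod 23: f = (x + 18)(x + 22)(x^2 + 19x + 5)(x^2 + 22x + 19), pattern 2+2+1+1; mod 43: f = (x^3 + 25x^2 + 35)(x^3 + 30x^2 + x + 40), pattern 3+3; mod 61: f = (x^2 + 18x + 30)(x^2 + 22x + 52)(x^2 + 33x + 34), pattern 2+2+2. No other pattern occurs in this range, so the set of observed cycle types is {6, 5+1, 4+1+1, 2+2+1+1, 3+3, 2+2+2}. The candidates containing elements of all these cycle types are PGL(2,5) (6T14) of order 120, S_6 (6T16) of order 720; the others are excluded. The observed types are precisely the cycle types that occur in PGL(2,5) (6T14) (apart from the identity). Each of the other remaining candidates has further cycle types, and by the Chebotarev density theorem the matching factorization patterns would occur for a proportion of primes equal to their share of the group: S_6 (6T16) additionally contains elements of type 4+2, 3+2+1, 3+1+1+1, 2+1+1+1+1 (265 of its 720 elements, about 37% of primes). None of the 21 primes tested shows any such pattern (for each of these groups the chance of that is below 10^-4), which rules them out. Hence G = PGL(2,5) (6T14), of order 120.

PGL(2,5)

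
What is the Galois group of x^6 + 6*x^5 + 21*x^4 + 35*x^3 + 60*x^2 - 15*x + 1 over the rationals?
The polynomial f is an irreducible sextic over Q, so G = Gal(f/Q) is one of the 16 transitive subgroups 6T1, ..., 6T16 of S_6. The discriminant of f is -1691782213203, which is not a perfect square, so G is not contained in A_6. The transitive groups of degree 6 not contained in A_6 are: C_6 (6T1, order 6), S_3 (6T2, order 6), D_6 (6T3, order 12), C_3 x S_3 (6T5, order 18), A_4 x C_2 (6T6, order 24), S_4 (6T8, order 24), S_3 x S_3 (6T9, order 36), S_4 x C_2 (6T11, order 48), (S_3 x S_3) : C_2 (6T13, order 72), PGL(2,5) (6T14, order 120), S_6 (6T16, order 720). By Dedekind's theorem, for a prime p not dividing disc(f) the degrees of the irreducible factors of f mod p form the cycle type of an element of G. Factoring f modulo the 37 such primes p <= 173 (skipping 3, 73, 127, which divide the discriminant), each new pattern first appears at: mod 2: f = (x^6 + x^4 + x^3 + x + 1), pattern 6; mod 7: f = (x^3 + 3x^2 + 4)(x^3 + 3x^2 + 5x + 2), pattern 3+3; mod 17: f = (x^2 + 3x + 1)(x^2 + 8x + 4)(x^2 + 12x + 13), pattern 2+2+2; mod 19: f = (x + 1)(x + 4)(x + 5)(x + 6)(x + 11)(x + 17), pattern 1+1+1+1+1+1. No other pattern occurs in this range, so the set of observed cycle types is {6, 3+3, 2+2+2, 1+1+1+1+1+1}. The candidates containing elements of all these cycle types are C_6 (6T1) of order 6, D_6 (6T3) of order 12, C_3 x S_3 (6T5) of order 18, A_4 x C_2 (6T6) of order 24, S_3 x S_3 (6T9) of order 36, S_4 x C_2 (6T11) of order 48, (S_3 x S_3) : C_2 (6T13) of order 72, PGL(2,5) (6T14) of order 120, S_6 (6T16) of order 720; the others are excluded. The observed types are precisely the cycle types that occur in C_6 (6T1). Each of the other remaining candidates has further cycle types, and by the Chebotarev density theorem the matching factorization patterns would occur for a proportion of primes equal to their share of the group: D_6 (6T3) additionally contains elements of type 2+2+1+1 (3 of its 12 elements, about 25% of primes); C_3 x S_3 (6T5) additionally contains elements of type 3+1+1+1 (4 of its 18 elements, about 22% of primes); A_4 x C_2 (6T6) additionally contains elements of type 2+2+1+1, 2+1+1+1+1 (6 of its 24 elements, about 25% of primes); S_3 x S_3 (6T9) additionally contains elements of type 3+1+1+1, 2+2+1+1 (13 of its 36 elements, about 36% of primes); S_4 x C_2 (6T11) additionally contains elements of type 4+2, 4+1+1, 2+2+1+1, 2+1+1+1+1 (24 of its 48 elements, about 50% of primes); (S_3 x S_3) : C_2 (6T13) additionally contains elements of type 4+2, 3+2+1, 3+1+1+1, 2+2+1+1, 2+1+1+1+1 (49 of its 72 elements, about 68% of primes); PGL(2,5) (6T14) additionally contains elements of type 5+1, 4+1+1, 2+2+1+1 (69 of its 120 elements, about 58% of primes); S_6 (6T16) additionally contains elements of type 5+1, 4+2, 4+1+1, 3+2+1, 3+1+1+1, 2+2+1+1, 2+1+1+1+1 (544 of its 720 elements, about 76% of primes). None of the 37 primes tested shows any such pattern (for each of these groups the chance of that is below 10^-4), which rules them out. Hence G = C_6 (6T1), of order 6.

C_6, the cyclic group of order 6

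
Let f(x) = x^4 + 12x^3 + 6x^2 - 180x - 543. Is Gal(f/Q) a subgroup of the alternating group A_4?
The polynomial is irreducible of degree 4 over Q. Its discriminant is -28991029248, which is not a perfect square. A Galois group lies in the alternating group exactly when the discriminant is a square in Q, so the Galois group (D_4) is not contained in A_4.

No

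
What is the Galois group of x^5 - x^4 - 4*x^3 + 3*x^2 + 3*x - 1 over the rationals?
C_5, the cyclic group of order 5

The polynomial f is an irreducible quintic over Q, so G = Gal(f/Q) is a transitive subgroup of S_5: one of C_5 (5T1, order 5), D_5 (5T2, order 10), F_20 (5T3, order 20), A_5 (5T4, order 60) or S_5 (5T5, order 120). The discriminant of f is 14641 = 121^2, a perfect square, so G is contained in A_5. The transitive groups of degree 5 contained in A_5 are: C_5 (5T1, order 5), D_5 (5T2, order 10), A_5 (5T4, order 60). By Dedekind's theorem, for a prime p not dividing disc(f) the degrees of the irreducible factors of f mod p form the cycle type of an element of G. Factoring f modulo the 14 such primes p <= 47 (skipping 11, which divides the discriminant), each new pattern first appears at: mod 2: f = (x^5 + x^4 + x^2 + x + 1), pattern 5; mod 23: f = (x + 4)(x + 6)(x + 10)(x + 11)(x + 14), pattern 1+1+1+1+1. No other pattern occurs in this range, so the set of observed cycle types is {5, 1+1+1+1+1}. The candidates containing elements of all these cycle types are C_5 (5T1) of order 5, D_5 (5T2) of order 10, A_5 (5T4) of order 60; the others are excluded. The observed types are precisely the cycle types that occur in C_5 (5T1). Each of the other remaining candidates has further cycle types, and by the Chebotarev density theorem the matching factorization patterns would occur for a proportion of primes equal to their share of the group: D_5 (5T2) additionally contains elements of type 2+2+1 (5 of its 10 elements, about 50% of primes); A_5 (5T4) additionally contains elements of type 3+1+1, 2+2+1 (35 of its 60 elements, about 58% of primes). None of the 14 primes tested shows any such pattern (for each of these groups the chance of that is below 10^-4), which rules them out. Hence G = C_5 (5T1), of order 5.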